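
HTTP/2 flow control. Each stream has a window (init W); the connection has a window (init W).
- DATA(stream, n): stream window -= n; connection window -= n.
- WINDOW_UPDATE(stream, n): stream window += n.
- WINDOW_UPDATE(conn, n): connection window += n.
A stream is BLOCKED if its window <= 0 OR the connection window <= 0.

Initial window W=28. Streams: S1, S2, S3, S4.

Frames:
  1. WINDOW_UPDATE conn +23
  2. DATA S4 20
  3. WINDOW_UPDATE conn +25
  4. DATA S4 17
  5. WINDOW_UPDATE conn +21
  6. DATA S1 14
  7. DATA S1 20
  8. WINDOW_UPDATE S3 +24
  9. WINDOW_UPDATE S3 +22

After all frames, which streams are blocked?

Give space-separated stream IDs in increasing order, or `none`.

Answer: S1 S4

Derivation:
Op 1: conn=51 S1=28 S2=28 S3=28 S4=28 blocked=[]
Op 2: conn=31 S1=28 S2=28 S3=28 S4=8 blocked=[]
Op 3: conn=56 S1=28 S2=28 S3=28 S4=8 blocked=[]
Op 4: conn=39 S1=28 S2=28 S3=28 S4=-9 blocked=[4]
Op 5: conn=60 S1=28 S2=28 S3=28 S4=-9 blocked=[4]
Op 6: conn=46 S1=14 S2=28 S3=28 S4=-9 blocked=[4]
Op 7: conn=26 S1=-6 S2=28 S3=28 S4=-9 blocked=[1, 4]
Op 8: conn=26 S1=-6 S2=28 S3=52 S4=-9 blocked=[1, 4]
Op 9: conn=26 S1=-6 S2=28 S3=74 S4=-9 blocked=[1, 4]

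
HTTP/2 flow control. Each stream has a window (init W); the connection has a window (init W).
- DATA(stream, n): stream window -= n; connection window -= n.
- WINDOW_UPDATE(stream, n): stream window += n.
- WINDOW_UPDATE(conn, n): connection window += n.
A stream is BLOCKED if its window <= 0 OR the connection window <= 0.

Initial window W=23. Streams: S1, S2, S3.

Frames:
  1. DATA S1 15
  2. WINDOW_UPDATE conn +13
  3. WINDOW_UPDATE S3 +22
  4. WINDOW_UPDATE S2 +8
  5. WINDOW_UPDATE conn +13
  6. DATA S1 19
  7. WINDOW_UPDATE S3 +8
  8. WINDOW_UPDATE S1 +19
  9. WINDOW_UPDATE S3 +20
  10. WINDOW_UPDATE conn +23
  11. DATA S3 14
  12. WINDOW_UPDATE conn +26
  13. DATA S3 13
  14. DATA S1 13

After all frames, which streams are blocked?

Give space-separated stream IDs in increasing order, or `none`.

Op 1: conn=8 S1=8 S2=23 S3=23 blocked=[]
Op 2: conn=21 S1=8 S2=23 S3=23 blocked=[]
Op 3: conn=21 S1=8 S2=23 S3=45 blocked=[]
Op 4: conn=21 S1=8 S2=31 S3=45 blocked=[]
Op 5: conn=34 S1=8 S2=31 S3=45 blocked=[]
Op 6: conn=15 S1=-11 S2=31 S3=45 blocked=[1]
Op 7: conn=15 S1=-11 S2=31 S3=53 blocked=[1]
Op 8: conn=15 S1=8 S2=31 S3=53 blocked=[]
Op 9: conn=15 S1=8 S2=31 S3=73 blocked=[]
Op 10: conn=38 S1=8 S2=31 S3=73 blocked=[]
Op 11: conn=24 S1=8 S2=31 S3=59 blocked=[]
Op 12: conn=50 S1=8 S2=31 S3=59 blocked=[]
Op 13: conn=37 S1=8 S2=31 S3=46 blocked=[]
Op 14: conn=24 S1=-5 S2=31 S3=46 blocked=[1]

Answer: S1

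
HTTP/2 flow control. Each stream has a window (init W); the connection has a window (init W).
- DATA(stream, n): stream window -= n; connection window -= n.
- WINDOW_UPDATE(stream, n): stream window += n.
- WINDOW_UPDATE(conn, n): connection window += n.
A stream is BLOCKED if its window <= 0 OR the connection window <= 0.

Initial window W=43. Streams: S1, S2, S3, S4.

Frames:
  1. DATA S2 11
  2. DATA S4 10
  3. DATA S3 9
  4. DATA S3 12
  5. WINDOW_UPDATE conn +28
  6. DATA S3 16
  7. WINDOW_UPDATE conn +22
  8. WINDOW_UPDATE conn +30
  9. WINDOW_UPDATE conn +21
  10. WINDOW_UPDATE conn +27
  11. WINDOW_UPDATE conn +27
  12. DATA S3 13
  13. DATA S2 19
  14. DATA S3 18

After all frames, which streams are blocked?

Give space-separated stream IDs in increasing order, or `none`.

Answer: S3

Derivation:
Op 1: conn=32 S1=43 S2=32 S3=43 S4=43 blocked=[]
Op 2: conn=22 S1=43 S2=32 S3=43 S4=33 blocked=[]
Op 3: conn=13 S1=43 S2=32 S3=34 S4=33 blocked=[]
Op 4: conn=1 S1=43 S2=32 S3=22 S4=33 blocked=[]
Op 5: conn=29 S1=43 S2=32 S3=22 S4=33 blocked=[]
Op 6: conn=13 S1=43 S2=32 S3=6 S4=33 blocked=[]
Op 7: conn=35 S1=43 S2=32 S3=6 S4=33 blocked=[]
Op 8: conn=65 S1=43 S2=32 S3=6 S4=33 blocked=[]
Op 9: conn=86 S1=43 S2=32 S3=6 S4=33 blocked=[]
Op 10: conn=113 S1=43 S2=32 S3=6 S4=33 blocked=[]
Op 11: conn=140 S1=43 S2=32 S3=6 S4=33 blocked=[]
Op 12: conn=127 S1=43 S2=32 S3=-7 S4=33 blocked=[3]
Op 13: conn=108 S1=43 S2=13 S3=-7 S4=33 blocked=[3]
Op 14: conn=90 S1=43 S2=13 S3=-25 S4=33 blocked=[3]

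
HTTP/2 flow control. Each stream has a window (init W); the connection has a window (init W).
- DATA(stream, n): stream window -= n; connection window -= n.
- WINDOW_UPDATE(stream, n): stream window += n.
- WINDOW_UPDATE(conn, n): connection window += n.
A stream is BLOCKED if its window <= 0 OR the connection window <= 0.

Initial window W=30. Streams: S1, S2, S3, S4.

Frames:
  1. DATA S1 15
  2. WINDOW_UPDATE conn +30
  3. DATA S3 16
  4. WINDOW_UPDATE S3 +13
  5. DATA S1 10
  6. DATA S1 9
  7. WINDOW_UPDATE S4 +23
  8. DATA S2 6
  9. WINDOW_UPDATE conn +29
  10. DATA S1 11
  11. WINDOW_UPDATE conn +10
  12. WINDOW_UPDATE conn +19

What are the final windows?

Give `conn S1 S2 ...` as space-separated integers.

Op 1: conn=15 S1=15 S2=30 S3=30 S4=30 blocked=[]
Op 2: conn=45 S1=15 S2=30 S3=30 S4=30 blocked=[]
Op 3: conn=29 S1=15 S2=30 S3=14 S4=30 blocked=[]
Op 4: conn=29 S1=15 S2=30 S3=27 S4=30 blocked=[]
Op 5: conn=19 S1=5 S2=30 S3=27 S4=30 blocked=[]
Op 6: conn=10 S1=-4 S2=30 S3=27 S4=30 blocked=[1]
Op 7: conn=10 S1=-4 S2=30 S3=27 S4=53 blocked=[1]
Op 8: conn=4 S1=-4 S2=24 S3=27 S4=53 blocked=[1]
Op 9: conn=33 S1=-4 S2=24 S3=27 S4=53 blocked=[1]
Op 10: conn=22 S1=-15 S2=24 S3=27 S4=53 blocked=[1]
Op 11: conn=32 S1=-15 S2=24 S3=27 S4=53 blocked=[1]
Op 12: conn=51 S1=-15 S2=24 S3=27 S4=53 blocked=[1]

Answer: 51 -15 24 27 53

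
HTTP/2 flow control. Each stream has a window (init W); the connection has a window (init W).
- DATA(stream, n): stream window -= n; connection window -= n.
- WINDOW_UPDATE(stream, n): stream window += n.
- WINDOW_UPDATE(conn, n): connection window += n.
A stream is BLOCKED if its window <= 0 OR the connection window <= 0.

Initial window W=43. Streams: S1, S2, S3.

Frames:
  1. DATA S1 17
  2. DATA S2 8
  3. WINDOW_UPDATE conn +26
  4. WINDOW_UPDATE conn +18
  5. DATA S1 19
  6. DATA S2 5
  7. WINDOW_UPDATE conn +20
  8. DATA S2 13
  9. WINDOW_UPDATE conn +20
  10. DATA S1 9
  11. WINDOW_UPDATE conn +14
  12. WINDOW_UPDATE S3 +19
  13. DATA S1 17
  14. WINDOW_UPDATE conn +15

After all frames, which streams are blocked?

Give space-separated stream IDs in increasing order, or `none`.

Answer: S1

Derivation:
Op 1: conn=26 S1=26 S2=43 S3=43 blocked=[]
Op 2: conn=18 S1=26 S2=35 S3=43 blocked=[]
Op 3: conn=44 S1=26 S2=35 S3=43 blocked=[]
Op 4: conn=62 S1=26 S2=35 S3=43 blocked=[]
Op 5: conn=43 S1=7 S2=35 S3=43 blocked=[]
Op 6: conn=38 S1=7 S2=30 S3=43 blocked=[]
Op 7: conn=58 S1=7 S2=30 S3=43 blocked=[]
Op 8: conn=45 S1=7 S2=17 S3=43 blocked=[]
Op 9: conn=65 S1=7 S2=17 S3=43 blocked=[]
Op 10: conn=56 S1=-2 S2=17 S3=43 blocked=[1]
Op 11: conn=70 S1=-2 S2=17 S3=43 blocked=[1]
Op 12: conn=70 S1=-2 S2=17 S3=62 blocked=[1]
Op 13: conn=53 S1=-19 S2=17 S3=62 blocked=[1]
Op 14: conn=68 S1=-19 S2=17 S3=62 blocked=[1]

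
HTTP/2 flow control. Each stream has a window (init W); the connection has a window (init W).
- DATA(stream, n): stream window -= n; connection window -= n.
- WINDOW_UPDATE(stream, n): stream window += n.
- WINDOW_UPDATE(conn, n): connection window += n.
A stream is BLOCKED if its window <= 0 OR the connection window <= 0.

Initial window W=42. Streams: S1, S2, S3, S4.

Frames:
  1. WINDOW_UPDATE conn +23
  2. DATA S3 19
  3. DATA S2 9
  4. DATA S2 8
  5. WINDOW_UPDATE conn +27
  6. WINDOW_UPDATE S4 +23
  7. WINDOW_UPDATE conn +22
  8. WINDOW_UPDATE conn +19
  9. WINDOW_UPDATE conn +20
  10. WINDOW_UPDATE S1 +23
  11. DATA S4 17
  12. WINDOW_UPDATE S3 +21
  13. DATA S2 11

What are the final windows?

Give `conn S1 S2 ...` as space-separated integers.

Op 1: conn=65 S1=42 S2=42 S3=42 S4=42 blocked=[]
Op 2: conn=46 S1=42 S2=42 S3=23 S4=42 blocked=[]
Op 3: conn=37 S1=42 S2=33 S3=23 S4=42 blocked=[]
Op 4: conn=29 S1=42 S2=25 S3=23 S4=42 blocked=[]
Op 5: conn=56 S1=42 S2=25 S3=23 S4=42 blocked=[]
Op 6: conn=56 S1=42 S2=25 S3=23 S4=65 blocked=[]
Op 7: conn=78 S1=42 S2=25 S3=23 S4=65 blocked=[]
Op 8: conn=97 S1=42 S2=25 S3=23 S4=65 blocked=[]
Op 9: conn=117 S1=42 S2=25 S3=23 S4=65 blocked=[]
Op 10: conn=117 S1=65 S2=25 S3=23 S4=65 blocked=[]
Op 11: conn=100 S1=65 S2=25 S3=23 S4=48 blocked=[]
Op 12: conn=100 S1=65 S2=25 S3=44 S4=48 blocked=[]
Op 13: conn=89 S1=65 S2=14 S3=44 S4=48 blocked=[]

Answer: 89 65 14 44 48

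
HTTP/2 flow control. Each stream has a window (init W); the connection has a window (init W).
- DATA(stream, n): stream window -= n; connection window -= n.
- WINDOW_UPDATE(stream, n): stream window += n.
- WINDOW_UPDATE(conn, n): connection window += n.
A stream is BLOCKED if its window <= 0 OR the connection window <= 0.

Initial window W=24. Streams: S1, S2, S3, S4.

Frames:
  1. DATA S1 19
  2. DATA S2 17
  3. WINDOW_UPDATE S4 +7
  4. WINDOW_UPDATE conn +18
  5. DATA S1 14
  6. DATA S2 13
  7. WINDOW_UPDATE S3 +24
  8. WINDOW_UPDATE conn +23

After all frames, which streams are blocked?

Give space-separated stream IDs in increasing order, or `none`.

Op 1: conn=5 S1=5 S2=24 S3=24 S4=24 blocked=[]
Op 2: conn=-12 S1=5 S2=7 S3=24 S4=24 blocked=[1, 2, 3, 4]
Op 3: conn=-12 S1=5 S2=7 S3=24 S4=31 blocked=[1, 2, 3, 4]
Op 4: conn=6 S1=5 S2=7 S3=24 S4=31 blocked=[]
Op 5: conn=-8 S1=-9 S2=7 S3=24 S4=31 blocked=[1, 2, 3, 4]
Op 6: conn=-21 S1=-9 S2=-6 S3=24 S4=31 blocked=[1, 2, 3, 4]
Op 7: conn=-21 S1=-9 S2=-6 S3=48 S4=31 blocked=[1, 2, 3, 4]
Op 8: conn=2 S1=-9 S2=-6 S3=48 S4=31 blocked=[1, 2]

Answer: S1 S2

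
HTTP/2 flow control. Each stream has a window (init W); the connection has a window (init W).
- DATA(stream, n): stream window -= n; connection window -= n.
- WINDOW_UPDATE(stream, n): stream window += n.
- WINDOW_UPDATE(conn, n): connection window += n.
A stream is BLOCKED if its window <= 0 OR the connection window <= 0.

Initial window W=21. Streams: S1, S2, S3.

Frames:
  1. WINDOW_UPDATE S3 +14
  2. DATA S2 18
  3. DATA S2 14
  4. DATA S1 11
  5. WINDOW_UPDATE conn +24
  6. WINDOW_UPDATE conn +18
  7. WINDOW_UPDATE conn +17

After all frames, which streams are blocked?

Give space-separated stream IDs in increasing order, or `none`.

Op 1: conn=21 S1=21 S2=21 S3=35 blocked=[]
Op 2: conn=3 S1=21 S2=3 S3=35 blocked=[]
Op 3: conn=-11 S1=21 S2=-11 S3=35 blocked=[1, 2, 3]
Op 4: conn=-22 S1=10 S2=-11 S3=35 blocked=[1, 2, 3]
Op 5: conn=2 S1=10 S2=-11 S3=35 blocked=[2]
Op 6: conn=20 S1=10 S2=-11 S3=35 blocked=[2]
Op 7: conn=37 S1=10 S2=-11 S3=35 blocked=[2]

Answer: S2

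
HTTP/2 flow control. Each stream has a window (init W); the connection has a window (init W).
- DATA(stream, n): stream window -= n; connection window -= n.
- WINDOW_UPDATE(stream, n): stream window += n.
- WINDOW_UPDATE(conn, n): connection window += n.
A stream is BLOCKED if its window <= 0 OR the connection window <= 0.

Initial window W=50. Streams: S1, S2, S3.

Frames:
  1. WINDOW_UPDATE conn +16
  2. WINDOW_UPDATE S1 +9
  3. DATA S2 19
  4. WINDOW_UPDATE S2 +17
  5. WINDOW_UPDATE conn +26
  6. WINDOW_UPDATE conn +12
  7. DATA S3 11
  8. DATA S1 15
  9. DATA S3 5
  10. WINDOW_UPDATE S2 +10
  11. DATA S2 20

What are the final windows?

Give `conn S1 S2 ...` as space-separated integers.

Op 1: conn=66 S1=50 S2=50 S3=50 blocked=[]
Op 2: conn=66 S1=59 S2=50 S3=50 blocked=[]
Op 3: conn=47 S1=59 S2=31 S3=50 blocked=[]
Op 4: conn=47 S1=59 S2=48 S3=50 blocked=[]
Op 5: conn=73 S1=59 S2=48 S3=50 blocked=[]
Op 6: conn=85 S1=59 S2=48 S3=50 blocked=[]
Op 7: conn=74 S1=59 S2=48 S3=39 blocked=[]
Op 8: conn=59 S1=44 S2=48 S3=39 blocked=[]
Op 9: conn=54 S1=44 S2=48 S3=34 blocked=[]
Op 10: conn=54 S1=44 S2=58 S3=34 blocked=[]
Op 11: conn=34 S1=44 S2=38 S3=34 blocked=[]

Answer: 34 44 38 34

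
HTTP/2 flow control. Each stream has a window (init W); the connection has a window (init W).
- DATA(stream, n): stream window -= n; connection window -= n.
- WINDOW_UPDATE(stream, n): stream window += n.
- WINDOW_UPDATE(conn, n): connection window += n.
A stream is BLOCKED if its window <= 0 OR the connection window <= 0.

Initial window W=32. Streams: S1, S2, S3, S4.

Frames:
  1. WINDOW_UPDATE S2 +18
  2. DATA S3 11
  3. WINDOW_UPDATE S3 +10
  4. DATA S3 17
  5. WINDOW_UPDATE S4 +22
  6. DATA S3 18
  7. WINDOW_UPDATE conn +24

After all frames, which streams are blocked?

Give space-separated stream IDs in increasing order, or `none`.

Op 1: conn=32 S1=32 S2=50 S3=32 S4=32 blocked=[]
Op 2: conn=21 S1=32 S2=50 S3=21 S4=32 blocked=[]
Op 3: conn=21 S1=32 S2=50 S3=31 S4=32 blocked=[]
Op 4: conn=4 S1=32 S2=50 S3=14 S4=32 blocked=[]
Op 5: conn=4 S1=32 S2=50 S3=14 S4=54 blocked=[]
Op 6: conn=-14 S1=32 S2=50 S3=-4 S4=54 blocked=[1, 2, 3, 4]
Op 7: conn=10 S1=32 S2=50 S3=-4 S4=54 blocked=[3]

Answer: S3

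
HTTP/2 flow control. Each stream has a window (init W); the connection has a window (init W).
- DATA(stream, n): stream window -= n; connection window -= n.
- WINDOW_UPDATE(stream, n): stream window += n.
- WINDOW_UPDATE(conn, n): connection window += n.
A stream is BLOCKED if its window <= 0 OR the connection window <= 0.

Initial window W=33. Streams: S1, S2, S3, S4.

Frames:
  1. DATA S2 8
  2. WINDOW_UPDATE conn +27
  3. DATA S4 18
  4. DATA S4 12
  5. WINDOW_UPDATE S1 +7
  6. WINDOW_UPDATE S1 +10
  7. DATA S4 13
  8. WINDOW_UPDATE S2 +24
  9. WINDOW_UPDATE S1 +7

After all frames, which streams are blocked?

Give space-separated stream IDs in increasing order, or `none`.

Op 1: conn=25 S1=33 S2=25 S3=33 S4=33 blocked=[]
Op 2: conn=52 S1=33 S2=25 S3=33 S4=33 blocked=[]
Op 3: conn=34 S1=33 S2=25 S3=33 S4=15 blocked=[]
Op 4: conn=22 S1=33 S2=25 S3=33 S4=3 blocked=[]
Op 5: conn=22 S1=40 S2=25 S3=33 S4=3 blocked=[]
Op 6: conn=22 S1=50 S2=25 S3=33 S4=3 blocked=[]
Op 7: conn=9 S1=50 S2=25 S3=33 S4=-10 blocked=[4]
Op 8: conn=9 S1=50 S2=49 S3=33 S4=-10 blocked=[4]
Op 9: conn=9 S1=57 S2=49 S3=33 S4=-10 blocked=[4]

Answer: S4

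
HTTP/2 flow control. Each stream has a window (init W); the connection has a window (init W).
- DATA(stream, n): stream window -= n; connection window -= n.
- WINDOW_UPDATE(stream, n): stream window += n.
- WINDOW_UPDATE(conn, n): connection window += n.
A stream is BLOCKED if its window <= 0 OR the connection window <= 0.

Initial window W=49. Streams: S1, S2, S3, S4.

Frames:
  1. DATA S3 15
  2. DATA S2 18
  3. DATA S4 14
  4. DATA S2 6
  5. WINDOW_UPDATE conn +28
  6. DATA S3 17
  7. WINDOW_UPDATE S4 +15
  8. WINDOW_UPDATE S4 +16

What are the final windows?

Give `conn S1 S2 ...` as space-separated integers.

Answer: 7 49 25 17 66

Derivation:
Op 1: conn=34 S1=49 S2=49 S3=34 S4=49 blocked=[]
Op 2: conn=16 S1=49 S2=31 S3=34 S4=49 blocked=[]
Op 3: conn=2 S1=49 S2=31 S3=34 S4=35 blocked=[]
Op 4: conn=-4 S1=49 S2=25 S3=34 S4=35 blocked=[1, 2, 3, 4]
Op 5: conn=24 S1=49 S2=25 S3=34 S4=35 blocked=[]
Op 6: conn=7 S1=49 S2=25 S3=17 S4=35 blocked=[]
Op 7: conn=7 S1=49 S2=25 S3=17 S4=50 blocked=[]
Op 8: conn=7 S1=49 S2=25 S3=17 S4=66 blocked=[]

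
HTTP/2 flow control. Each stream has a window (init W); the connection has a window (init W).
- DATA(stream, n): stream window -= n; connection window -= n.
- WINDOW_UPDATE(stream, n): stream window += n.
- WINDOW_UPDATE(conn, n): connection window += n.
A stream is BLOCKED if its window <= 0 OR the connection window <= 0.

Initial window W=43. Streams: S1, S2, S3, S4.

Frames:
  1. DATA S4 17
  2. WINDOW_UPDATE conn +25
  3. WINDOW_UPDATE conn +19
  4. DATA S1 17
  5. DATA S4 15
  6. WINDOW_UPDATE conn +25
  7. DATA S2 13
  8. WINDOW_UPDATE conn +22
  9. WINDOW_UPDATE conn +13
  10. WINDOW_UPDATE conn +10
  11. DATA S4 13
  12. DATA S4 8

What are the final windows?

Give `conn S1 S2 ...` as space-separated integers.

Op 1: conn=26 S1=43 S2=43 S3=43 S4=26 blocked=[]
Op 2: conn=51 S1=43 S2=43 S3=43 S4=26 blocked=[]
Op 3: conn=70 S1=43 S2=43 S3=43 S4=26 blocked=[]
Op 4: conn=53 S1=26 S2=43 S3=43 S4=26 blocked=[]
Op 5: conn=38 S1=26 S2=43 S3=43 S4=11 blocked=[]
Op 6: conn=63 S1=26 S2=43 S3=43 S4=11 blocked=[]
Op 7: conn=50 S1=26 S2=30 S3=43 S4=11 blocked=[]
Op 8: conn=72 S1=26 S2=30 S3=43 S4=11 blocked=[]
Op 9: conn=85 S1=26 S2=30 S3=43 S4=11 blocked=[]
Op 10: conn=95 S1=26 S2=30 S3=43 S4=11 blocked=[]
Op 11: conn=82 S1=26 S2=30 S3=43 S4=-2 blocked=[4]
Op 12: conn=74 S1=26 S2=30 S3=43 S4=-10 blocked=[4]

Answer: 74 26 30 43 -10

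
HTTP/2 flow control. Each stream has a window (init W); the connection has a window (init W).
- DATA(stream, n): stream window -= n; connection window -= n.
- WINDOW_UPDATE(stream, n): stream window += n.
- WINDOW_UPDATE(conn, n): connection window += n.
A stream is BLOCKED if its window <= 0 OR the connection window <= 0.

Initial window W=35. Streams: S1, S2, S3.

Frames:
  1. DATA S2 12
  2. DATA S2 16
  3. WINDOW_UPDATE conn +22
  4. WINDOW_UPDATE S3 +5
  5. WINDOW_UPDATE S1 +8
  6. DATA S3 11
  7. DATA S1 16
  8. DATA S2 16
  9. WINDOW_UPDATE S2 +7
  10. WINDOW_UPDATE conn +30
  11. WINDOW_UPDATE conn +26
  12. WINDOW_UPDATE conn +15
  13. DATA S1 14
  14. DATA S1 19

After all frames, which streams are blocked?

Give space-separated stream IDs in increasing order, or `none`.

Answer: S1 S2

Derivation:
Op 1: conn=23 S1=35 S2=23 S3=35 blocked=[]
Op 2: conn=7 S1=35 S2=7 S3=35 blocked=[]
Op 3: conn=29 S1=35 S2=7 S3=35 blocked=[]
Op 4: conn=29 S1=35 S2=7 S3=40 blocked=[]
Op 5: conn=29 S1=43 S2=7 S3=40 blocked=[]
Op 6: conn=18 S1=43 S2=7 S3=29 blocked=[]
Op 7: conn=2 S1=27 S2=7 S3=29 blocked=[]
Op 8: conn=-14 S1=27 S2=-9 S3=29 blocked=[1, 2, 3]
Op 9: conn=-14 S1=27 S2=-2 S3=29 blocked=[1, 2, 3]
Op 10: conn=16 S1=27 S2=-2 S3=29 blocked=[2]
Op 11: conn=42 S1=27 S2=-2 S3=29 blocked=[2]
Op 12: conn=57 S1=27 S2=-2 S3=29 blocked=[2]
Op 13: conn=43 S1=13 S2=-2 S3=29 blocked=[2]
Op 14: conn=24 S1=-6 S2=-2 S3=29 blocked=[1, 2]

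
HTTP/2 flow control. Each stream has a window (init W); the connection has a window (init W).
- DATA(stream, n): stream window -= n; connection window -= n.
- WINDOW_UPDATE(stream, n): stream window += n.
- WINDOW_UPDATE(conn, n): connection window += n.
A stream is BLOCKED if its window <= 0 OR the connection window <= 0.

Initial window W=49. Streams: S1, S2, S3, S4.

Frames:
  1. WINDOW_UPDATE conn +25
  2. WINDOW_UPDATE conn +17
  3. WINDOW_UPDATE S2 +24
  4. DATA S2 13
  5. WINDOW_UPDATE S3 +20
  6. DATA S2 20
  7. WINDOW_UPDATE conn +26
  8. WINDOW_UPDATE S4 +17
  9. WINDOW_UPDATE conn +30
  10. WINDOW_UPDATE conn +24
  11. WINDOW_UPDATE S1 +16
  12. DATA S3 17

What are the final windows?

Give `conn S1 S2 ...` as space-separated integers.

Answer: 121 65 40 52 66

Derivation:
Op 1: conn=74 S1=49 S2=49 S3=49 S4=49 blocked=[]
Op 2: conn=91 S1=49 S2=49 S3=49 S4=49 blocked=[]
Op 3: conn=91 S1=49 S2=73 S3=49 S4=49 blocked=[]
Op 4: conn=78 S1=49 S2=60 S3=49 S4=49 blocked=[]
Op 5: conn=78 S1=49 S2=60 S3=69 S4=49 blocked=[]
Op 6: conn=58 S1=49 S2=40 S3=69 S4=49 blocked=[]
Op 7: conn=84 S1=49 S2=40 S3=69 S4=49 blocked=[]
Op 8: conn=84 S1=49 S2=40 S3=69 S4=66 blocked=[]
Op 9: conn=114 S1=49 S2=40 S3=69 S4=66 blocked=[]
Op 10: conn=138 S1=49 S2=40 S3=69 S4=66 blocked=[]
Op 11: conn=138 S1=65 S2=40 S3=69 S4=66 blocked=[]
Op 12: conn=121 S1=65 S2=40 S3=52 S4=66 blocked=[]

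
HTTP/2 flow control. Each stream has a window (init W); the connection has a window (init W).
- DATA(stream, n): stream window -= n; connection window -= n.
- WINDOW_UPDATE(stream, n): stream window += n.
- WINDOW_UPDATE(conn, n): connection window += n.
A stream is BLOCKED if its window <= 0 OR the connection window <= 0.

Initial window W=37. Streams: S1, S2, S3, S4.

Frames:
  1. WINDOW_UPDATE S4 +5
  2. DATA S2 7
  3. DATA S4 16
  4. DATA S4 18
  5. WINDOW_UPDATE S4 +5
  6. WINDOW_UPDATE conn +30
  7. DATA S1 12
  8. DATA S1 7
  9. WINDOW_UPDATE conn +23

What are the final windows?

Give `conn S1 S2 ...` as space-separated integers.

Op 1: conn=37 S1=37 S2=37 S3=37 S4=42 blocked=[]
Op 2: conn=30 S1=37 S2=30 S3=37 S4=42 blocked=[]
Op 3: conn=14 S1=37 S2=30 S3=37 S4=26 blocked=[]
Op 4: conn=-4 S1=37 S2=30 S3=37 S4=8 blocked=[1, 2, 3, 4]
Op 5: conn=-4 S1=37 S2=30 S3=37 S4=13 blocked=[1, 2, 3, 4]
Op 6: conn=26 S1=37 S2=30 S3=37 S4=13 blocked=[]
Op 7: conn=14 S1=25 S2=30 S3=37 S4=13 blocked=[]
Op 8: conn=7 S1=18 S2=30 S3=37 S4=13 blocked=[]
Op 9: conn=30 S1=18 S2=30 S3=37 S4=13 blocked=[]

Answer: 30 18 30 37 13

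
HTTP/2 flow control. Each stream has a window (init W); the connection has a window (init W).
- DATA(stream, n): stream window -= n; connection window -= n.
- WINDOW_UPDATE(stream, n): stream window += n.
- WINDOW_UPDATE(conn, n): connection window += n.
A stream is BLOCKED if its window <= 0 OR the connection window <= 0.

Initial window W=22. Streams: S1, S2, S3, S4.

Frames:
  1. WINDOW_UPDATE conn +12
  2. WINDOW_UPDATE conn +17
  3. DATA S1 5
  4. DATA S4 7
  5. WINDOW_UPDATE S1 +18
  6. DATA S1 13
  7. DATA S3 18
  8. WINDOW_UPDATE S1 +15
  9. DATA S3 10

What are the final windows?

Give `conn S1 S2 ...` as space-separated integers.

Answer: -2 37 22 -6 15

Derivation:
Op 1: conn=34 S1=22 S2=22 S3=22 S4=22 blocked=[]
Op 2: conn=51 S1=22 S2=22 S3=22 S4=22 blocked=[]
Op 3: conn=46 S1=17 S2=22 S3=22 S4=22 blocked=[]
Op 4: conn=39 S1=17 S2=22 S3=22 S4=15 blocked=[]
Op 5: conn=39 S1=35 S2=22 S3=22 S4=15 blocked=[]
Op 6: conn=26 S1=22 S2=22 S3=22 S4=15 blocked=[]
Op 7: conn=8 S1=22 S2=22 S3=4 S4=15 blocked=[]
Op 8: conn=8 S1=37 S2=22 S3=4 S4=15 blocked=[]
Op 9: conn=-2 S1=37 S2=22 S3=-6 S4=15 blocked=[1, 2, 3, 4]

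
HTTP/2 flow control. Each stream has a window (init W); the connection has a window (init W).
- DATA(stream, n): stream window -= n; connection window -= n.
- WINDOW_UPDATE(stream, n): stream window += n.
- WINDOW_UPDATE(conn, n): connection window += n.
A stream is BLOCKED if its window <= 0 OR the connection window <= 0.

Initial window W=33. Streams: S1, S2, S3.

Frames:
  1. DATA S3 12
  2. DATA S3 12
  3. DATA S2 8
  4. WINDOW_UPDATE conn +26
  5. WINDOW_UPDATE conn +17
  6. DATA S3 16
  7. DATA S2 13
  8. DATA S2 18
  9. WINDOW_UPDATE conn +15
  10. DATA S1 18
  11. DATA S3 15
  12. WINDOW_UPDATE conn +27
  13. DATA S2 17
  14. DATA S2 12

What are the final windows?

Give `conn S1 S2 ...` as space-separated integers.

Answer: -23 15 -35 -22

Derivation:
Op 1: conn=21 S1=33 S2=33 S3=21 blocked=[]
Op 2: conn=9 S1=33 S2=33 S3=9 blocked=[]
Op 3: conn=1 S1=33 S2=25 S3=9 blocked=[]
Op 4: conn=27 S1=33 S2=25 S3=9 blocked=[]
Op 5: conn=44 S1=33 S2=25 S3=9 blocked=[]
Op 6: conn=28 S1=33 S2=25 S3=-7 blocked=[3]
Op 7: conn=15 S1=33 S2=12 S3=-7 blocked=[3]
Op 8: conn=-3 S1=33 S2=-6 S3=-7 blocked=[1, 2, 3]
Op 9: conn=12 S1=33 S2=-6 S3=-7 blocked=[2, 3]
Op 10: conn=-6 S1=15 S2=-6 S3=-7 blocked=[1, 2, 3]
Op 11: conn=-21 S1=15 S2=-6 S3=-22 blocked=[1, 2, 3]
Op 12: conn=6 S1=15 S2=-6 S3=-22 blocked=[2, 3]
Op 13: conn=-11 S1=15 S2=-23 S3=-22 blocked=[1, 2, 3]
Op 14: conn=-23 S1=15 S2=-35 S3=-22 blocked=[1, 2, 3]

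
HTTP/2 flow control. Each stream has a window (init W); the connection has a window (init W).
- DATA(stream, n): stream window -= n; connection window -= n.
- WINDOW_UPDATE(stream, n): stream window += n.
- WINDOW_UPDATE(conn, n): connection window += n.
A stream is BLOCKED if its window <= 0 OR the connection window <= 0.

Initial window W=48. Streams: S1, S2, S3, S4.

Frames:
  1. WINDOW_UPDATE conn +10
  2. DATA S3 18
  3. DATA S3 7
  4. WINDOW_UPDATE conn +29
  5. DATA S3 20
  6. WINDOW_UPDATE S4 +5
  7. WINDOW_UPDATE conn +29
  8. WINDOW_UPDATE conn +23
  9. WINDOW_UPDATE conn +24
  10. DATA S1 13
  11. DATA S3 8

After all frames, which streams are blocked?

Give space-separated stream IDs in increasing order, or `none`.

Answer: S3

Derivation:
Op 1: conn=58 S1=48 S2=48 S3=48 S4=48 blocked=[]
Op 2: conn=40 S1=48 S2=48 S3=30 S4=48 blocked=[]
Op 3: conn=33 S1=48 S2=48 S3=23 S4=48 blocked=[]
Op 4: conn=62 S1=48 S2=48 S3=23 S4=48 blocked=[]
Op 5: conn=42 S1=48 S2=48 S3=3 S4=48 blocked=[]
Op 6: conn=42 S1=48 S2=48 S3=3 S4=53 blocked=[]
Op 7: conn=71 S1=48 S2=48 S3=3 S4=53 blocked=[]
Op 8: conn=94 S1=48 S2=48 S3=3 S4=53 blocked=[]
Op 9: conn=118 S1=48 S2=48 S3=3 S4=53 blocked=[]
Op 10: conn=105 S1=35 S2=48 S3=3 S4=53 blocked=[]
Op 11: conn=97 S1=35 S2=48 S3=-5 S4=53 blocked=[3]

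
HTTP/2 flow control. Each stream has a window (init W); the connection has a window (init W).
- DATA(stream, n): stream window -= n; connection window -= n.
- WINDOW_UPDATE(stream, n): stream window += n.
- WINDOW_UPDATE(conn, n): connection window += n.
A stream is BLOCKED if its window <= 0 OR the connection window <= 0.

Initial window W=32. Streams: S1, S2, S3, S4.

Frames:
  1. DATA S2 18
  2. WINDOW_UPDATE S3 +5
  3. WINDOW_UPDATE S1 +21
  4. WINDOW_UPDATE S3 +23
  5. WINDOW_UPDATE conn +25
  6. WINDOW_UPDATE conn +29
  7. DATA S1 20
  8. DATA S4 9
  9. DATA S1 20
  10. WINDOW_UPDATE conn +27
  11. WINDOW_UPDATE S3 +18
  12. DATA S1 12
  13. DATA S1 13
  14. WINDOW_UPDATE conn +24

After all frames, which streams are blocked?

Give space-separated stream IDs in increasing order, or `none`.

Op 1: conn=14 S1=32 S2=14 S3=32 S4=32 blocked=[]
Op 2: conn=14 S1=32 S2=14 S3=37 S4=32 blocked=[]
Op 3: conn=14 S1=53 S2=14 S3=37 S4=32 blocked=[]
Op 4: conn=14 S1=53 S2=14 S3=60 S4=32 blocked=[]
Op 5: conn=39 S1=53 S2=14 S3=60 S4=32 blocked=[]
Op 6: conn=68 S1=53 S2=14 S3=60 S4=32 blocked=[]
Op 7: conn=48 S1=33 S2=14 S3=60 S4=32 blocked=[]
Op 8: conn=39 S1=33 S2=14 S3=60 S4=23 blocked=[]
Op 9: conn=19 S1=13 S2=14 S3=60 S4=23 blocked=[]
Op 10: conn=46 S1=13 S2=14 S3=60 S4=23 blocked=[]
Op 11: conn=46 S1=13 S2=14 S3=78 S4=23 blocked=[]
Op 12: conn=34 S1=1 S2=14 S3=78 S4=23 blocked=[]
Op 13: conn=21 S1=-12 S2=14 S3=78 S4=23 blocked=[1]
Op 14: conn=45 S1=-12 S2=14 S3=78 S4=23 blocked=[1]

Answer: S1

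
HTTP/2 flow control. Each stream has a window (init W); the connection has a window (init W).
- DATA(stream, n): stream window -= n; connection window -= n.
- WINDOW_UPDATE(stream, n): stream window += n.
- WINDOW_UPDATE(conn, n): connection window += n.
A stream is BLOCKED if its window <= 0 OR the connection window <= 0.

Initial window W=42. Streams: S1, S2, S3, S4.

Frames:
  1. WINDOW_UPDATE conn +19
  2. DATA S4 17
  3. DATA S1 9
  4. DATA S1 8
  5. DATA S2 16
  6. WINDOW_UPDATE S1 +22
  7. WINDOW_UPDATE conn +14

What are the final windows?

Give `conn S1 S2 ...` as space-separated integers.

Op 1: conn=61 S1=42 S2=42 S3=42 S4=42 blocked=[]
Op 2: conn=44 S1=42 S2=42 S3=42 S4=25 blocked=[]
Op 3: conn=35 S1=33 S2=42 S3=42 S4=25 blocked=[]
Op 4: conn=27 S1=25 S2=42 S3=42 S4=25 blocked=[]
Op 5: conn=11 S1=25 S2=26 S3=42 S4=25 blocked=[]
Op 6: conn=11 S1=47 S2=26 S3=42 S4=25 blocked=[]
Op 7: conn=25 S1=47 S2=26 S3=42 S4=25 blocked=[]

Answer: 25 47 26 42 25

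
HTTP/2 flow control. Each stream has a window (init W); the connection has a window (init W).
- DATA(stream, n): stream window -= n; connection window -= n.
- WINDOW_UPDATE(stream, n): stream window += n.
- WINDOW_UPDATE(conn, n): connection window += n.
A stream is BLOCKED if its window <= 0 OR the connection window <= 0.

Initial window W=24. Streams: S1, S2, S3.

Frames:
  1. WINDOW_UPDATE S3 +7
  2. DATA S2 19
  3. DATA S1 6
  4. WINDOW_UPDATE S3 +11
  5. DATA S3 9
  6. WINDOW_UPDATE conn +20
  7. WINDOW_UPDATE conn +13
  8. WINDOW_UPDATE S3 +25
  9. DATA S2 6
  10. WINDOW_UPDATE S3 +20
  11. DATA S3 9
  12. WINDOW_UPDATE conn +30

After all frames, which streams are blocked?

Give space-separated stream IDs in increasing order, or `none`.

Op 1: conn=24 S1=24 S2=24 S3=31 blocked=[]
Op 2: conn=5 S1=24 S2=5 S3=31 blocked=[]
Op 3: conn=-1 S1=18 S2=5 S3=31 blocked=[1, 2, 3]
Op 4: conn=-1 S1=18 S2=5 S3=42 blocked=[1, 2, 3]
Op 5: conn=-10 S1=18 S2=5 S3=33 blocked=[1, 2, 3]
Op 6: conn=10 S1=18 S2=5 S3=33 blocked=[]
Op 7: conn=23 S1=18 S2=5 S3=33 blocked=[]
Op 8: conn=23 S1=18 S2=5 S3=58 blocked=[]
Op 9: conn=17 S1=18 S2=-1 S3=58 blocked=[2]
Op 10: conn=17 S1=18 S2=-1 S3=78 blocked=[2]
Op 11: conn=8 S1=18 S2=-1 S3=69 blocked=[2]
Op 12: conn=38 S1=18 S2=-1 S3=69 blocked=[2]

Answer: S2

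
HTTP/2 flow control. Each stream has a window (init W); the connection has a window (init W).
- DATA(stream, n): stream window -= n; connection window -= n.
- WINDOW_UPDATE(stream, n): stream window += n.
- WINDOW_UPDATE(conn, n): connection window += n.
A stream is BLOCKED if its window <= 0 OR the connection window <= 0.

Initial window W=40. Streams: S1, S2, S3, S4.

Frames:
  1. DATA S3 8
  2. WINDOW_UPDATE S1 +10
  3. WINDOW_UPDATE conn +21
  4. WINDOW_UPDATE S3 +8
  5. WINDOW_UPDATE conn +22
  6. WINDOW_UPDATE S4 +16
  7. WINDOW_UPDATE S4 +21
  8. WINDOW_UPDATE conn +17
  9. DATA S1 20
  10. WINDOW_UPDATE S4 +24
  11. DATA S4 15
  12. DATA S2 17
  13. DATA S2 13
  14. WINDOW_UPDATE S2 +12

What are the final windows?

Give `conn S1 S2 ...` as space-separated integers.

Answer: 27 30 22 40 86

Derivation:
Op 1: conn=32 S1=40 S2=40 S3=32 S4=40 blocked=[]
Op 2: conn=32 S1=50 S2=40 S3=32 S4=40 blocked=[]
Op 3: conn=53 S1=50 S2=40 S3=32 S4=40 blocked=[]
Op 4: conn=53 S1=50 S2=40 S3=40 S4=40 blocked=[]
Op 5: conn=75 S1=50 S2=40 S3=40 S4=40 blocked=[]
Op 6: conn=75 S1=50 S2=40 S3=40 S4=56 blocked=[]
Op 7: conn=75 S1=50 S2=40 S3=40 S4=77 blocked=[]
Op 8: conn=92 S1=50 S2=40 S3=40 S4=77 blocked=[]
Op 9: conn=72 S1=30 S2=40 S3=40 S4=77 blocked=[]
Op 10: conn=72 S1=30 S2=40 S3=40 S4=101 blocked=[]
Op 11: conn=57 S1=30 S2=40 S3=40 S4=86 blocked=[]
Op 12: conn=40 S1=30 S2=23 S3=40 S4=86 blocked=[]
Op 13: conn=27 S1=30 S2=10 S3=40 S4=86 blocked=[]
Op 14: conn=27 S1=30 S2=22 S3=40 S4=86 blocked=[]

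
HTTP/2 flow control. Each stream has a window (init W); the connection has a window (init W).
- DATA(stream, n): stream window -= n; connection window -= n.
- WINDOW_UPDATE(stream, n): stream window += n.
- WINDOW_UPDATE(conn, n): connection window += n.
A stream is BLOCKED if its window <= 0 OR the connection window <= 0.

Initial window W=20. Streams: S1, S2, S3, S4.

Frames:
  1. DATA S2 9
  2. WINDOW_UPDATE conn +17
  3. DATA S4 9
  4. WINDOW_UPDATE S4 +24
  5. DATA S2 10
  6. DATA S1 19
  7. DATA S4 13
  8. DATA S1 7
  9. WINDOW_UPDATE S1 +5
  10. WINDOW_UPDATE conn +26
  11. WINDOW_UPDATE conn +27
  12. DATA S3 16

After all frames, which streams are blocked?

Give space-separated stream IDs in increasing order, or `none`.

Answer: S1

Derivation:
Op 1: conn=11 S1=20 S2=11 S3=20 S4=20 blocked=[]
Op 2: conn=28 S1=20 S2=11 S3=20 S4=20 blocked=[]
Op 3: conn=19 S1=20 S2=11 S3=20 S4=11 blocked=[]
Op 4: conn=19 S1=20 S2=11 S3=20 S4=35 blocked=[]
Op 5: conn=9 S1=20 S2=1 S3=20 S4=35 blocked=[]
Op 6: conn=-10 S1=1 S2=1 S3=20 S4=35 blocked=[1, 2, 3, 4]
Op 7: conn=-23 S1=1 S2=1 S3=20 S4=22 blocked=[1, 2, 3, 4]
Op 8: conn=-30 S1=-6 S2=1 S3=20 S4=22 blocked=[1, 2, 3, 4]
Op 9: conn=-30 S1=-1 S2=1 S3=20 S4=22 blocked=[1, 2, 3, 4]
Op 10: conn=-4 S1=-1 S2=1 S3=20 S4=22 blocked=[1, 2, 3, 4]
Op 11: conn=23 S1=-1 S2=1 S3=20 S4=22 blocked=[1]
Op 12: conn=7 S1=-1 S2=1 S3=4 S4=22 blocked=[1]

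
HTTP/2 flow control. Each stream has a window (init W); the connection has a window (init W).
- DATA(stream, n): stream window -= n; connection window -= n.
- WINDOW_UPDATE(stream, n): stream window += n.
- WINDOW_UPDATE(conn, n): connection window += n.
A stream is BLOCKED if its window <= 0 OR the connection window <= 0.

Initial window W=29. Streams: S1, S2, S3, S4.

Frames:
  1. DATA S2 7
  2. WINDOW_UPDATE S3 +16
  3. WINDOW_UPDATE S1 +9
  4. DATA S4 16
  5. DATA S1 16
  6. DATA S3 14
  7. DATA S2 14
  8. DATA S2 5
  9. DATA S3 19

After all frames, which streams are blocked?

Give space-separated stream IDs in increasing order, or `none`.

Op 1: conn=22 S1=29 S2=22 S3=29 S4=29 blocked=[]
Op 2: conn=22 S1=29 S2=22 S3=45 S4=29 blocked=[]
Op 3: conn=22 S1=38 S2=22 S3=45 S4=29 blocked=[]
Op 4: conn=6 S1=38 S2=22 S3=45 S4=13 blocked=[]
Op 5: conn=-10 S1=22 S2=22 S3=45 S4=13 blocked=[1, 2, 3, 4]
Op 6: conn=-24 S1=22 S2=22 S3=31 S4=13 blocked=[1, 2, 3, 4]
Op 7: conn=-38 S1=22 S2=8 S3=31 S4=13 blocked=[1, 2, 3, 4]
Op 8: conn=-43 S1=22 S2=3 S3=31 S4=13 blocked=[1, 2, 3, 4]
Op 9: conn=-62 S1=22 S2=3 S3=12 S4=13 blocked=[1, 2, 3, 4]

Answer: S1 S2 S3 S4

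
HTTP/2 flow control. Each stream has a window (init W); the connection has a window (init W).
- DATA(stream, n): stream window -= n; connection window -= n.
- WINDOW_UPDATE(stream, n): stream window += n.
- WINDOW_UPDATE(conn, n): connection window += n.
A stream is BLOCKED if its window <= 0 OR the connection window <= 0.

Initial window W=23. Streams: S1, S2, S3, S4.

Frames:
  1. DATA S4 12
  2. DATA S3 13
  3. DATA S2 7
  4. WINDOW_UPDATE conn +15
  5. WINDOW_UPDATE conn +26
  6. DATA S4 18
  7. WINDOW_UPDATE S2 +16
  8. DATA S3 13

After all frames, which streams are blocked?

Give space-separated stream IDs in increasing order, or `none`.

Answer: S3 S4

Derivation:
Op 1: conn=11 S1=23 S2=23 S3=23 S4=11 blocked=[]
Op 2: conn=-2 S1=23 S2=23 S3=10 S4=11 blocked=[1, 2, 3, 4]
Op 3: conn=-9 S1=23 S2=16 S3=10 S4=11 blocked=[1, 2, 3, 4]
Op 4: conn=6 S1=23 S2=16 S3=10 S4=11 blocked=[]
Op 5: conn=32 S1=23 S2=16 S3=10 S4=11 blocked=[]
Op 6: conn=14 S1=23 S2=16 S3=10 S4=-7 blocked=[4]
Op 7: conn=14 S1=23 S2=32 S3=10 S4=-7 blocked=[4]
Op 8: conn=1 S1=23 S2=32 S3=-3 S4=-7 blocked=[3, 4]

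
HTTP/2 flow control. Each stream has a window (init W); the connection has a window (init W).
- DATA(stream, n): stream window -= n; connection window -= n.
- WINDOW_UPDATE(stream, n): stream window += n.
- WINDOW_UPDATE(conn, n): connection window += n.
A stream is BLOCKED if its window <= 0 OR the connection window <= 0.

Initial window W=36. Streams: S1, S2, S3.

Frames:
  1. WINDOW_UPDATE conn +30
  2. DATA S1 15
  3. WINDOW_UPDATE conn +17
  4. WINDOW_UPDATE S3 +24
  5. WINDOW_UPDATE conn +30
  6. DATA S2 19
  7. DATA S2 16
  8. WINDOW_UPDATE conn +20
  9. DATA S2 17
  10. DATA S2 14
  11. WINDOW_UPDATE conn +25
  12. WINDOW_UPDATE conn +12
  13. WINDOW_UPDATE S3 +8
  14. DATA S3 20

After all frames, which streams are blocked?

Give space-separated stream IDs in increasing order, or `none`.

Op 1: conn=66 S1=36 S2=36 S3=36 blocked=[]
Op 2: conn=51 S1=21 S2=36 S3=36 blocked=[]
Op 3: conn=68 S1=21 S2=36 S3=36 blocked=[]
Op 4: conn=68 S1=21 S2=36 S3=60 blocked=[]
Op 5: conn=98 S1=21 S2=36 S3=60 blocked=[]
Op 6: conn=79 S1=21 S2=17 S3=60 blocked=[]
Op 7: conn=63 S1=21 S2=1 S3=60 blocked=[]
Op 8: conn=83 S1=21 S2=1 S3=60 blocked=[]
Op 9: conn=66 S1=21 S2=-16 S3=60 blocked=[2]
Op 10: conn=52 S1=21 S2=-30 S3=60 blocked=[2]
Op 11: conn=77 S1=21 S2=-30 S3=60 blocked=[2]
Op 12: conn=89 S1=21 S2=-30 S3=60 blocked=[2]
Op 13: conn=89 S1=21 S2=-30 S3=68 blocked=[2]
Op 14: conn=69 S1=21 S2=-30 S3=48 blocked=[2]

Answer: S2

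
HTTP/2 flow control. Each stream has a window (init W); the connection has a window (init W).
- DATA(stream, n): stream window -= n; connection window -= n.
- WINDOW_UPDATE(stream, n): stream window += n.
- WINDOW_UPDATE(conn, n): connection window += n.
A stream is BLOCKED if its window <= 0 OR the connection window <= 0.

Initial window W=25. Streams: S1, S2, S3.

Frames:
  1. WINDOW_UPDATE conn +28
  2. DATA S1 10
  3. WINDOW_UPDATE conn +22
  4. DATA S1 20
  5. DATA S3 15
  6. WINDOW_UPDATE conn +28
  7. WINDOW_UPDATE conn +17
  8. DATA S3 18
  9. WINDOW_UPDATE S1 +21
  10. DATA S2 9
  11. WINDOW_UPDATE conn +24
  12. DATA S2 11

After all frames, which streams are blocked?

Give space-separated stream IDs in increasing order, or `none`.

Op 1: conn=53 S1=25 S2=25 S3=25 blocked=[]
Op 2: conn=43 S1=15 S2=25 S3=25 blocked=[]
Op 3: conn=65 S1=15 S2=25 S3=25 blocked=[]
Op 4: conn=45 S1=-5 S2=25 S3=25 blocked=[1]
Op 5: conn=30 S1=-5 S2=25 S3=10 blocked=[1]
Op 6: conn=58 S1=-5 S2=25 S3=10 blocked=[1]
Op 7: conn=75 S1=-5 S2=25 S3=10 blocked=[1]
Op 8: conn=57 S1=-5 S2=25 S3=-8 blocked=[1, 3]
Op 9: conn=57 S1=16 S2=25 S3=-8 blocked=[3]
Op 10: conn=48 S1=16 S2=16 S3=-8 blocked=[3]
Op 11: conn=72 S1=16 S2=16 S3=-8 blocked=[3]
Op 12: conn=61 S1=16 S2=5 S3=-8 blocked=[3]

Answer: S3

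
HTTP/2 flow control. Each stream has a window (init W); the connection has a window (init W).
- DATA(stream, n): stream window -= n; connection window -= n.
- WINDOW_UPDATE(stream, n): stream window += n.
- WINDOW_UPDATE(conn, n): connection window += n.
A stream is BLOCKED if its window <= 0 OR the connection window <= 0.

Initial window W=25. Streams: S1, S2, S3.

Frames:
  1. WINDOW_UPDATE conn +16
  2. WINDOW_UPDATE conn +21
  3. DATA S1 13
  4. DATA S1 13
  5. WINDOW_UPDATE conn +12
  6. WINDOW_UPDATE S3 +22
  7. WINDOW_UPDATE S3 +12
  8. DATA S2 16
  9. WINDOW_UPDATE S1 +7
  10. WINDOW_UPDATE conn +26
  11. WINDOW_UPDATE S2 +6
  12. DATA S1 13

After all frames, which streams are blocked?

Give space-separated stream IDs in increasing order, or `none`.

Answer: S1

Derivation:
Op 1: conn=41 S1=25 S2=25 S3=25 blocked=[]
Op 2: conn=62 S1=25 S2=25 S3=25 blocked=[]
Op 3: conn=49 S1=12 S2=25 S3=25 blocked=[]
Op 4: conn=36 S1=-1 S2=25 S3=25 blocked=[1]
Op 5: conn=48 S1=-1 S2=25 S3=25 blocked=[1]
Op 6: conn=48 S1=-1 S2=25 S3=47 blocked=[1]
Op 7: conn=48 S1=-1 S2=25 S3=59 blocked=[1]
Op 8: conn=32 S1=-1 S2=9 S3=59 blocked=[1]
Op 9: conn=32 S1=6 S2=9 S3=59 blocked=[]
Op 10: conn=58 S1=6 S2=9 S3=59 blocked=[]
Op 11: conn=58 S1=6 S2=15 S3=59 blocked=[]
Op 12: conn=45 S1=-7 S2=15 S3=59 blocked=[1]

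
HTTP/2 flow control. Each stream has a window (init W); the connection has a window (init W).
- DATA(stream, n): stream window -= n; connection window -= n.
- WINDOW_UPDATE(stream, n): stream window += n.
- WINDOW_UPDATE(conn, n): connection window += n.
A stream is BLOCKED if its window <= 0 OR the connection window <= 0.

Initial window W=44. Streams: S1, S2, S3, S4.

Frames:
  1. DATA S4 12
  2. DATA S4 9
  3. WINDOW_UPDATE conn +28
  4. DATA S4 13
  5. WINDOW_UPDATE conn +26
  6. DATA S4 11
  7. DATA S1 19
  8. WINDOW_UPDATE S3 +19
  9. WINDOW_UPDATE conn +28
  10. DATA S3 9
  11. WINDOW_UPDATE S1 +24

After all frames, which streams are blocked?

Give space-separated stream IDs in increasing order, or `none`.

Answer: S4

Derivation:
Op 1: conn=32 S1=44 S2=44 S3=44 S4=32 blocked=[]
Op 2: conn=23 S1=44 S2=44 S3=44 S4=23 blocked=[]
Op 3: conn=51 S1=44 S2=44 S3=44 S4=23 blocked=[]
Op 4: conn=38 S1=44 S2=44 S3=44 S4=10 blocked=[]
Op 5: conn=64 S1=44 S2=44 S3=44 S4=10 blocked=[]
Op 6: conn=53 S1=44 S2=44 S3=44 S4=-1 blocked=[4]
Op 7: conn=34 S1=25 S2=44 S3=44 S4=-1 blocked=[4]
Op 8: conn=34 S1=25 S2=44 S3=63 S4=-1 blocked=[4]
Op 9: conn=62 S1=25 S2=44 S3=63 S4=-1 blocked=[4]
Op 10: conn=53 S1=25 S2=44 S3=54 S4=-1 blocked=[4]
Op 11: conn=53 S1=49 S2=44 S3=54 S4=-1 blocked=[4]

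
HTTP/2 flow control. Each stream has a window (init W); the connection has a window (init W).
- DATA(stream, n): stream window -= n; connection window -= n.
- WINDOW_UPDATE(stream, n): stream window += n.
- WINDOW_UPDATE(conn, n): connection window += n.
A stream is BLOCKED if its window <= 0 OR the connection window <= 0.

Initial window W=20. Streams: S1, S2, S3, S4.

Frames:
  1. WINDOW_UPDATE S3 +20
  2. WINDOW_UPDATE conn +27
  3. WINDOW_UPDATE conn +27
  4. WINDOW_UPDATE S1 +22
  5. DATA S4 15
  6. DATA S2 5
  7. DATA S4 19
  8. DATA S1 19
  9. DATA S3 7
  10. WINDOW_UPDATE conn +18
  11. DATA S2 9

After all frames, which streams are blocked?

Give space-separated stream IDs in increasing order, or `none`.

Op 1: conn=20 S1=20 S2=20 S3=40 S4=20 blocked=[]
Op 2: conn=47 S1=20 S2=20 S3=40 S4=20 blocked=[]
Op 3: conn=74 S1=20 S2=20 S3=40 S4=20 blocked=[]
Op 4: conn=74 S1=42 S2=20 S3=40 S4=20 blocked=[]
Op 5: conn=59 S1=42 S2=20 S3=40 S4=5 blocked=[]
Op 6: conn=54 S1=42 S2=15 S3=40 S4=5 blocked=[]
Op 7: conn=35 S1=42 S2=15 S3=40 S4=-14 blocked=[4]
Op 8: conn=16 S1=23 S2=15 S3=40 S4=-14 blocked=[4]
Op 9: conn=9 S1=23 S2=15 S3=33 S4=-14 blocked=[4]
Op 10: conn=27 S1=23 S2=15 S3=33 S4=-14 blocked=[4]
Op 11: conn=18 S1=23 S2=6 S3=33 S4=-14 blocked=[4]

Answer: S4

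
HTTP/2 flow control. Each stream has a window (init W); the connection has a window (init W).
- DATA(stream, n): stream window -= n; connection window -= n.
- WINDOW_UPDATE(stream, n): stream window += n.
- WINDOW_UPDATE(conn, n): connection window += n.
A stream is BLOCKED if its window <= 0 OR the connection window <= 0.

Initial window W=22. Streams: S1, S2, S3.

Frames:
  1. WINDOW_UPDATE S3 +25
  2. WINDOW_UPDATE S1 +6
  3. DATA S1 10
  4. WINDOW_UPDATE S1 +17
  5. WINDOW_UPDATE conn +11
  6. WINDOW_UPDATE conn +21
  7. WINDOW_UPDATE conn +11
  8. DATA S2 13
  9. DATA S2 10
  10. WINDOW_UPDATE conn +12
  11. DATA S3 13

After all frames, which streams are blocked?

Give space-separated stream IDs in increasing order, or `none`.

Op 1: conn=22 S1=22 S2=22 S3=47 blocked=[]
Op 2: conn=22 S1=28 S2=22 S3=47 blocked=[]
Op 3: conn=12 S1=18 S2=22 S3=47 blocked=[]
Op 4: conn=12 S1=35 S2=22 S3=47 blocked=[]
Op 5: conn=23 S1=35 S2=22 S3=47 blocked=[]
Op 6: conn=44 S1=35 S2=22 S3=47 blocked=[]
Op 7: conn=55 S1=35 S2=22 S3=47 blocked=[]
Op 8: conn=42 S1=35 S2=9 S3=47 blocked=[]
Op 9: conn=32 S1=35 S2=-1 S3=47 blocked=[2]
Op 10: conn=44 S1=35 S2=-1 S3=47 blocked=[2]
Op 11: conn=31 S1=35 S2=-1 S3=34 blocked=[2]

Answer: S2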